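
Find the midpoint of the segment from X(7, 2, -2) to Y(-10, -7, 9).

M = ((x₁+x₂)/2, (y₁+y₂)/2, (z₁+z₂)/2)
  = ((7 - 10)/2, (2 - 7)/2, (-2 + 9)/2)
  = (-3/2, -5/2, 7/2)
  = (-1.5, -2.5, 3.5)

(-1.5, -2.5, 3.5)


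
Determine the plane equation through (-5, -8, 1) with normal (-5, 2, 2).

The plane through P with normal n = (a, b, c) satisfies n·(r - P) = 0,
i.e. ax + by + cz = a·x₀ + b·y₀ + c·z₀.
d = (-5)·(-5) + 2·(-8) + 2·1
  = 25 - 16 + 2
  = 11
Equation: -5x + 2y + 2z = 11

-5x + 2y + 2z = 11


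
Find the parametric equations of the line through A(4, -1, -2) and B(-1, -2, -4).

Direction vector d = B - A = (-1 - 4, -2 + 1, -4 + 2) = (-5, -1, -2)
Parametric form r = A + t·d:
x = 4 - 5t, y = -1 - t, z = -2 - 2t

x = 4 - 5t, y = -1 - t, z = -2 - 2t


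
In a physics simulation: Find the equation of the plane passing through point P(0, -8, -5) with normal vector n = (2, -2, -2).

The plane through P with normal n = (a, b, c) satisfies n·(r - P) = 0,
i.e. ax + by + cz = a·x₀ + b·y₀ + c·z₀.
d = 2·0 + (-2)·(-8) + (-2)·(-5)
  = 0 + 16 + 10
  = 26
Equation: 2x - 2y - 2z = 26

2x - 2y - 2z = 26


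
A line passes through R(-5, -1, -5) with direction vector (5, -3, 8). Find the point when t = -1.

P(t) = R + t·d
  = (-5 + 5·(-1), -1 + (-3)·(-1), -5 + 8·(-1))
  = (-5 - 5, -1 + 3, -5 - 8)
  = (-10, 2, -13)

(-10, 2, -13)


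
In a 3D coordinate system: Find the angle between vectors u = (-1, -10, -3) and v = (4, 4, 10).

u·v = (-1)·4 + (-10)·4 + (-3)·10 = -4 - 40 - 30 = -74
|u| = √((-1)² + (-10)² + (-3)²) = √110 ≈ 10.49
|v| = √(4² + 4² + 10²) = √132 ≈ 11.49
cos θ = (u·v)/(|u||v|) = -74/(10.49·11.49) ≈ -0.6141
θ = arccos(-0.6141) ≈ 127.9°

127.9°


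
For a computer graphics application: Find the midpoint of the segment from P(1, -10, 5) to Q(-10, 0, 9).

M = ((x₁+x₂)/2, (y₁+y₂)/2, (z₁+z₂)/2)
  = ((1 - 10)/2, (-10 + 0)/2, (5 + 9)/2)
  = (-9/2, -10/2, 14/2)
  = (-4.5, -5, 7)

(-4.5, -5, 7)


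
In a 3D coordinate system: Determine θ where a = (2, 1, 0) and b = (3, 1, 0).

a·b = 2·3 + 1·1 + 0·0 = 6 + 1 + 0 = 7
|a| = √(2² + 1² + 0²) = √5 ≈ 2.236
|b| = √(3² + 1² + 0²) = √10 ≈ 3.162
cos θ = (a·b)/(|a||b|) = 7/(2.236·3.162) ≈ 0.9899
θ = arccos(0.9899) ≈ 8.13°

8.13°


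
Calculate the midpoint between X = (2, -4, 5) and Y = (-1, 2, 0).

M = ((x₁+x₂)/2, (y₁+y₂)/2, (z₁+z₂)/2)
  = ((2 - 1)/2, (-4 + 2)/2, (5 + 0)/2)
  = (1/2, -2/2, 5/2)
  = (0.5, -1, 2.5)

(0.5, -1, 2.5)


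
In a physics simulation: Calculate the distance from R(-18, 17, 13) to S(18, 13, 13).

d = √[(x₂-x₁)² + (y₂-y₁)² + (z₂-z₁)²]
  = √[36² + (-4)² + 0²]
  = √[1296 + 16 + 0]
  = √1312
  ≈ 36.22

36.22


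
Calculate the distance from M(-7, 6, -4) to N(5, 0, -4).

d = √[(x₂-x₁)² + (y₂-y₁)² + (z₂-z₁)²]
  = √[12² + (-6)² + 0²]
  = √[144 + 36 + 0]
  = √180
  ≈ 13.42

13.42


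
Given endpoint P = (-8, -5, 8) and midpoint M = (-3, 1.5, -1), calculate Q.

Q = 2M - P
  = (2·(-3) - (-8), 2·1.5 - (-5), 2·(-1) - 8)
  = (-6 + 8, 3 + 5, -2 - 8)
  = (2, 8, -10)

(2, 8, -10)


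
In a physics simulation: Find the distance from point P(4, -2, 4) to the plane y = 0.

distance = |a·x₀ + b·y₀ + c·z₀ - d| / √(a² + b² + c²)
  = |0·4 + 1·(-2) + 0·4 - 0| / √(0² + 1² + 0²)
  = |0 - 2 + 0 + 0| / √(0 + 1 + 0)
  = |-2| / √1
  = 2 / 1
  ≈ 2

2


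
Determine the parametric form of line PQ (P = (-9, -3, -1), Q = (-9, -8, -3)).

Direction vector d = Q - P = (-9 + 9, -8 + 3, -3 + 1) = (0, -5, -2)
Parametric form r = P + t·d:
x = -9, y = -3 - 5t, z = -1 - 2t

x = -9, y = -3 - 5t, z = -1 - 2t


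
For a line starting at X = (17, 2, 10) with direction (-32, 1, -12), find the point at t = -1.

P(t) = X + t·d
  = (17 + (-32)·(-1), 2 + 1·(-1), 10 + (-12)·(-1))
  = (17 + 32, 2 - 1, 10 + 12)
  = (49, 1, 22)

(49, 1, 22)


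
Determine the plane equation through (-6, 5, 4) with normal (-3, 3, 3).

The plane through P with normal n = (a, b, c) satisfies n·(r - P) = 0,
i.e. ax + by + cz = a·x₀ + b·y₀ + c·z₀.
d = (-3)·(-6) + 3·5 + 3·4
  = 18 + 15 + 12
  = 45
Equation: -3x + 3y + 3z = 45

-3x + 3y + 3z = 45


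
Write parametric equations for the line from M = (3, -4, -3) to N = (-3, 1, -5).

Direction vector d = N - M = (-3 - 3, 1 + 4, -5 + 3) = (-6, 5, -2)
Parametric form r = M + t·d:
x = 3 - 6t, y = -4 + 5t, z = -3 - 2t

x = 3 - 6t, y = -4 + 5t, z = -3 - 2t


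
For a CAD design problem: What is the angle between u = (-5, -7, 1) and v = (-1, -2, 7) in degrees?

u·v = (-5)·(-1) + (-7)·(-2) + 1·7 = 5 + 14 + 7 = 26
|u| = √((-5)² + (-7)² + 1²) = √75 ≈ 8.66
|v| = √((-1)² + (-2)² + 7²) = √54 ≈ 7.348
cos θ = (u·v)/(|u||v|) = 26/(8.66·7.348) ≈ 0.4086
θ = arccos(0.4086) ≈ 65.89°

65.89°


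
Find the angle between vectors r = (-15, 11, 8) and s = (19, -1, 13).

r·s = (-15)·19 + 11·(-1) + 8·13 = -285 - 11 + 104 = -192
|r| = √((-15)² + 11² + 8²) = √410 ≈ 20.25
|s| = √(19² + (-1)² + 13²) = √531 ≈ 23.04
cos θ = (r·s)/(|r||s|) = -192/(20.25·23.04) ≈ -0.4115
θ = arccos(-0.4115) ≈ 114.3°

114.3°


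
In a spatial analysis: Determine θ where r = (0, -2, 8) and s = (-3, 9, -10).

r·s = 0·(-3) + (-2)·9 + 8·(-10) = 0 - 18 - 80 = -98
|r| = √(0² + (-2)² + 8²) = √68 ≈ 8.246
|s| = √((-3)² + 9² + (-10)²) = √190 ≈ 13.78
cos θ = (r·s)/(|r||s|) = -98/(8.246·13.78) ≈ -0.8622
θ = arccos(-0.8622) ≈ 149.6°

149.6°


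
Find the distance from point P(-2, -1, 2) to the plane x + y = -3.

distance = |a·x₀ + b·y₀ + c·z₀ - d| / √(a² + b² + c²)
  = |1·(-2) + 1·(-1) + 0·2 - (-3)| / √(1² + 1² + 0²)
  = |-2 - 1 + 0 + 3| / √(1 + 1 + 0)
  = |0| / √2
  = 0 / 1.414
  ≈ 0

0


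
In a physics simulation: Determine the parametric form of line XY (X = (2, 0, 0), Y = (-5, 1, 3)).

Direction vector d = Y - X = (-5 - 2, 1 + 0, 3 + 0) = (-7, 1, 3)
Parametric form r = X + t·d:
x = 2 - 7t, y = 0 + t, z = 0 + 3t

x = 2 - 7t, y = 0 + t, z = 0 + 3t


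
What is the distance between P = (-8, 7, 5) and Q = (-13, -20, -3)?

d = √[(x₂-x₁)² + (y₂-y₁)² + (z₂-z₁)²]
  = √[(-5)² + (-27)² + (-8)²]
  = √[25 + 729 + 64]
  = √818
  ≈ 28.6

28.6


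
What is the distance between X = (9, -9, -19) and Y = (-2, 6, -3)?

d = √[(x₂-x₁)² + (y₂-y₁)² + (z₂-z₁)²]
  = √[(-11)² + 15² + 16²]
  = √[121 + 225 + 256]
  = √602
  ≈ 24.54

24.54


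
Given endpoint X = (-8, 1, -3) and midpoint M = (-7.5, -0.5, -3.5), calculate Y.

Y = 2M - X
  = (2·(-7.5) - (-8), 2·(-0.5) - 1, 2·(-3.5) - (-3))
  = (-15 + 8, -1 - 1, -7 + 3)
  = (-7, -2, -4)

(-7, -2, -4)


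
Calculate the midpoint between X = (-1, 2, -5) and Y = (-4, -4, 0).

M = ((x₁+x₂)/2, (y₁+y₂)/2, (z₁+z₂)/2)
  = ((-1 - 4)/2, (2 - 4)/2, (-5 + 0)/2)
  = (-5/2, -2/2, -5/2)
  = (-2.5, -1, -2.5)

(-2.5, -1, -2.5)


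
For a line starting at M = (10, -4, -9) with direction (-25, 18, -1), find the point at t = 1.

P(t) = M + t·d
  = (10 + (-25)·1, -4 + 18·1, -9 + (-1)·1)
  = (10 - 25, -4 + 18, -9 - 1)
  = (-15, 14, -10)

(-15, 14, -10)


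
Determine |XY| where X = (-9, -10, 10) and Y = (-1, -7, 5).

d = √[(x₂-x₁)² + (y₂-y₁)² + (z₂-z₁)²]
  = √[8² + 3² + (-5)²]
  = √[64 + 9 + 25]
  = √98
  ≈ 9.899

9.899


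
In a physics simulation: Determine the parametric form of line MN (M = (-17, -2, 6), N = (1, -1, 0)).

Direction vector d = N - M = (1 + 17, -1 + 2, 0 - 6) = (18, 1, -6)
Parametric form r = M + t·d:
x = -17 + 18t, y = -2 + t, z = 6 - 6t

x = -17 + 18t, y = -2 + t, z = 6 - 6t


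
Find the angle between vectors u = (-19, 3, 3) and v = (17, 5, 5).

u·v = (-19)·17 + 3·5 + 3·5 = -323 + 15 + 15 = -293
|u| = √((-19)² + 3² + 3²) = √379 ≈ 19.47
|v| = √(17² + 5² + 5²) = √339 ≈ 18.41
cos θ = (u·v)/(|u||v|) = -293/(19.47·18.41) ≈ -0.8174
θ = arccos(-0.8174) ≈ 144.8°

144.8°


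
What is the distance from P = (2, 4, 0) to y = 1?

distance = |a·x₀ + b·y₀ + c·z₀ - d| / √(a² + b² + c²)
  = |0·2 + 1·4 + 0·0 - 1| / √(0² + 1² + 0²)
  = |0 + 4 + 0 - 1| / √(0 + 1 + 0)
  = |3| / √1
  = 3 / 1
  ≈ 3

3


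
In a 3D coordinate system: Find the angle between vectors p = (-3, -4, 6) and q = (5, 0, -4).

p·q = (-3)·5 + (-4)·0 + 6·(-4) = -15 + 0 - 24 = -39
|p| = √((-3)² + (-4)² + 6²) = √61 ≈ 7.81
|q| = √(5² + 0² + (-4)²) = √41 ≈ 6.403
cos θ = (p·q)/(|p||q|) = -39/(7.81·6.403) ≈ -0.7798
θ = arccos(-0.7798) ≈ 141.2°

141.2°


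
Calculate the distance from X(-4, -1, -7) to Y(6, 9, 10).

d = √[(x₂-x₁)² + (y₂-y₁)² + (z₂-z₁)²]
  = √[10² + 10² + 17²]
  = √[100 + 100 + 289]
  = √489
  ≈ 22.11

22.11


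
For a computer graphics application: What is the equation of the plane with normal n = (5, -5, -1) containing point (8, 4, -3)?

The plane through P with normal n = (a, b, c) satisfies n·(r - P) = 0,
i.e. ax + by + cz = a·x₀ + b·y₀ + c·z₀.
d = 5·8 + (-5)·4 + (-1)·(-3)
  = 40 - 20 + 3
  = 23
Equation: 5x - 5y - z = 23

5x - 5y - z = 23


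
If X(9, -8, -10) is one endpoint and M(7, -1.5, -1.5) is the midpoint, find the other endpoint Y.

Y = 2M - X
  = (2·7 - 9, 2·(-1.5) - (-8), 2·(-1.5) - (-10))
  = (14 - 9, -3 + 8, -3 + 10)
  = (5, 5, 7)

(5, 5, 7)


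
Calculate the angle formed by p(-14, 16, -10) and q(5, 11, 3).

p·q = (-14)·5 + 16·11 + (-10)·3 = -70 + 176 - 30 = 76
|p| = √((-14)² + 16² + (-10)²) = √552 ≈ 23.49
|q| = √(5² + 11² + 3²) = √155 ≈ 12.45
cos θ = (p·q)/(|p||q|) = 76/(23.49·12.45) ≈ 0.2598
θ = arccos(0.2598) ≈ 74.94°

74.94°


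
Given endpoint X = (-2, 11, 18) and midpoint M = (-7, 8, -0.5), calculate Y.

Y = 2M - X
  = (2·(-7) - (-2), 2·8 - 11, 2·(-0.5) - 18)
  = (-14 + 2, 16 - 11, -1 - 18)
  = (-12, 5, -19)

(-12, 5, -19)


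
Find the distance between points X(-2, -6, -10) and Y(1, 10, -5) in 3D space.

d = √[(x₂-x₁)² + (y₂-y₁)² + (z₂-z₁)²]
  = √[3² + 16² + 5²]
  = √[9 + 256 + 25]
  = √290
  ≈ 17.03

17.03


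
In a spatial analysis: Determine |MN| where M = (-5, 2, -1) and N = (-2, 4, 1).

d = √[(x₂-x₁)² + (y₂-y₁)² + (z₂-z₁)²]
  = √[3² + 2² + 2²]
  = √[9 + 4 + 4]
  = √17
  ≈ 4.123

4.123


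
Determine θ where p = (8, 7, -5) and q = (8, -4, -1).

p·q = 8·8 + 7·(-4) + (-5)·(-1) = 64 - 28 + 5 = 41
|p| = √(8² + 7² + (-5)²) = √138 ≈ 11.75
|q| = √(8² + (-4)² + (-1)²) = √81 ≈ 9
cos θ = (p·q)/(|p||q|) = 41/(11.75·9) ≈ 0.3878
θ = arccos(0.3878) ≈ 67.18°

67.18°


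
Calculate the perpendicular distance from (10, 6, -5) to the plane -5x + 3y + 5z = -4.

distance = |a·x₀ + b·y₀ + c·z₀ - d| / √(a² + b² + c²)
  = |(-5)·10 + 3·6 + 5·(-5) - (-4)| / √((-5)² + 3² + 5²)
  = |-50 + 18 - 25 + 4| / √(25 + 9 + 25)
  = |-53| / √59
  = 53 / 7.681
  ≈ 6.9

6.9


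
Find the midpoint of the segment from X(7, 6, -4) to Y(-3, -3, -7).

M = ((x₁+x₂)/2, (y₁+y₂)/2, (z₁+z₂)/2)
  = ((7 - 3)/2, (6 - 3)/2, (-4 - 7)/2)
  = (4/2, 3/2, -11/2)
  = (2, 1.5, -5.5)

(2, 1.5, -5.5)


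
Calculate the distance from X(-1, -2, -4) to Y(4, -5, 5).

d = √[(x₂-x₁)² + (y₂-y₁)² + (z₂-z₁)²]
  = √[5² + (-3)² + 9²]
  = √[25 + 9 + 81]
  = √115
  ≈ 10.72

10.72


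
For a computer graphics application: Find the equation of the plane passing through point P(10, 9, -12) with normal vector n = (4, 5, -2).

The plane through P with normal n = (a, b, c) satisfies n·(r - P) = 0,
i.e. ax + by + cz = a·x₀ + b·y₀ + c·z₀.
d = 4·10 + 5·9 + (-2)·(-12)
  = 40 + 45 + 24
  = 109
Equation: 4x + 5y - 2z = 109

4x + 5y - 2z = 109


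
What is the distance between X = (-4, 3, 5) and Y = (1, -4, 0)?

d = √[(x₂-x₁)² + (y₂-y₁)² + (z₂-z₁)²]
  = √[5² + (-7)² + (-5)²]
  = √[25 + 49 + 25]
  = √99
  ≈ 9.95

9.95


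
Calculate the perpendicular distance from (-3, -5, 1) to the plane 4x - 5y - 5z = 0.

distance = |a·x₀ + b·y₀ + c·z₀ - d| / √(a² + b² + c²)
  = |4·(-3) + (-5)·(-5) + (-5)·1 - 0| / √(4² + (-5)² + (-5)²)
  = |-12 + 25 - 5 + 0| / √(16 + 25 + 25)
  = |8| / √66
  = 8 / 8.124
  ≈ 0.9847

0.9847


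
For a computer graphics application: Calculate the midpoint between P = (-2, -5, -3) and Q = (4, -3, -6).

M = ((x₁+x₂)/2, (y₁+y₂)/2, (z₁+z₂)/2)
  = ((-2 + 4)/2, (-5 - 3)/2, (-3 - 6)/2)
  = (2/2, -8/2, -9/2)
  = (1, -4, -4.5)

(1, -4, -4.5)


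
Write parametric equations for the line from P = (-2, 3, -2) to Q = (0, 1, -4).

Direction vector d = Q - P = (0 + 2, 1 - 3, -4 + 2) = (2, -2, -2)
Parametric form r = P + t·d:
x = -2 + 2t, y = 3 - 2t, z = -2 - 2t

x = -2 + 2t, y = 3 - 2t, z = -2 - 2t


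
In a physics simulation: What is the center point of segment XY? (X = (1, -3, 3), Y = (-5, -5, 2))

M = ((x₁+x₂)/2, (y₁+y₂)/2, (z₁+z₂)/2)
  = ((1 - 5)/2, (-3 - 5)/2, (3 + 2)/2)
  = (-4/2, -8/2, 5/2)
  = (-2, -4, 2.5)

(-2, -4, 2.5)


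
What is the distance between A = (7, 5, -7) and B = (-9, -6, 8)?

d = √[(x₂-x₁)² + (y₂-y₁)² + (z₂-z₁)²]
  = √[(-16)² + (-11)² + 15²]
  = √[256 + 121 + 225]
  = √602
  ≈ 24.54

24.54


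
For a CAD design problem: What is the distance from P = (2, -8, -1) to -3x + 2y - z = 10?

distance = |a·x₀ + b·y₀ + c·z₀ - d| / √(a² + b² + c²)
  = |(-3)·2 + 2·(-8) + (-1)·(-1) - 10| / √((-3)² + 2² + (-1)²)
  = |-6 - 16 + 1 - 10| / √(9 + 4 + 1)
  = |-31| / √14
  = 31 / 3.742
  ≈ 8.285

8.285


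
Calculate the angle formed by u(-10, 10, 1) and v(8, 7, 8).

u·v = (-10)·8 + 10·7 + 1·8 = -80 + 70 + 8 = -2
|u| = √((-10)² + 10² + 1²) = √201 ≈ 14.18
|v| = √(8² + 7² + 8²) = √177 ≈ 13.3
cos θ = (u·v)/(|u||v|) = -2/(14.18·13.3) ≈ -0.0106
θ = arccos(-0.0106) ≈ 90.61°

90.61°


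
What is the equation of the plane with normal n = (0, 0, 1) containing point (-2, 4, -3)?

The plane through P with normal n = (a, b, c) satisfies n·(r - P) = 0,
i.e. ax + by + cz = a·x₀ + b·y₀ + c·z₀.
d = 0·(-2) + 0·4 + 1·(-3)
  = 0 + 0 - 3
  = -3
Equation: z = -3

z = -3


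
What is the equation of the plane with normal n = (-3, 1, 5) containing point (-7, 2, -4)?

The plane through P with normal n = (a, b, c) satisfies n·(r - P) = 0,
i.e. ax + by + cz = a·x₀ + b·y₀ + c·z₀.
d = (-3)·(-7) + 1·2 + 5·(-4)
  = 21 + 2 - 20
  = 3
Equation: -3x + y + 5z = 3

-3x + y + 5z = 3


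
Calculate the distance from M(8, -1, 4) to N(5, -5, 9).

d = √[(x₂-x₁)² + (y₂-y₁)² + (z₂-z₁)²]
  = √[(-3)² + (-4)² + 5²]
  = √[9 + 16 + 25]
  = √50
  ≈ 7.071

7.071


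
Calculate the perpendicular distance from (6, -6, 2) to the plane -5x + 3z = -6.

distance = |a·x₀ + b·y₀ + c·z₀ - d| / √(a² + b² + c²)
  = |(-5)·6 + 0·(-6) + 3·2 - (-6)| / √((-5)² + 0² + 3²)
  = |-30 + 0 + 6 + 6| / √(25 + 0 + 9)
  = |-18| / √34
  = 18 / 5.831
  ≈ 3.087

3.087


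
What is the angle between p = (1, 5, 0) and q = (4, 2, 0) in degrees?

p·q = 1·4 + 5·2 + 0·0 = 4 + 10 + 0 = 14
|p| = √(1² + 5² + 0²) = √26 ≈ 5.099
|q| = √(4² + 2² + 0²) = √20 ≈ 4.472
cos θ = (p·q)/(|p||q|) = 14/(5.099·4.472) ≈ 0.6139
θ = arccos(0.6139) ≈ 52.13°

52.13°


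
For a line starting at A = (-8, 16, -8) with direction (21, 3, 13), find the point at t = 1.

P(t) = A + t·d
  = (-8 + 21·1, 16 + 3·1, -8 + 13·1)
  = (-8 + 21, 16 + 3, -8 + 13)
  = (13, 19, 5)

(13, 19, 5)


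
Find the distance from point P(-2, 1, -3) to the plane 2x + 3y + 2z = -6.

distance = |a·x₀ + b·y₀ + c·z₀ - d| / √(a² + b² + c²)
  = |2·(-2) + 3·1 + 2·(-3) - (-6)| / √(2² + 3² + 2²)
  = |-4 + 3 - 6 + 6| / √(4 + 9 + 4)
  = |-1| / √17
  = 1 / 4.123
  ≈ 0.2425

0.2425


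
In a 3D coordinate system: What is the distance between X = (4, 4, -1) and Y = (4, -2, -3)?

d = √[(x₂-x₁)² + (y₂-y₁)² + (z₂-z₁)²]
  = √[0² + (-6)² + (-2)²]
  = √[0 + 36 + 4]
  = √40
  ≈ 6.325

6.325


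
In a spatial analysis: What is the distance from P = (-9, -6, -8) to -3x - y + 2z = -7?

distance = |a·x₀ + b·y₀ + c·z₀ - d| / √(a² + b² + c²)
  = |(-3)·(-9) + (-1)·(-6) + 2·(-8) - (-7)| / √((-3)² + (-1)² + 2²)
  = |27 + 6 - 16 + 7| / √(9 + 1 + 4)
  = |24| / √14
  = 24 / 3.742
  ≈ 6.414

6.414


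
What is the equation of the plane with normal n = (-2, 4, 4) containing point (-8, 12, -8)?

The plane through P with normal n = (a, b, c) satisfies n·(r - P) = 0,
i.e. ax + by + cz = a·x₀ + b·y₀ + c·z₀.
d = (-2)·(-8) + 4·12 + 4·(-8)
  = 16 + 48 - 32
  = 32
Equation: -2x + 4y + 4z = 32

-2x + 4y + 4z = 32


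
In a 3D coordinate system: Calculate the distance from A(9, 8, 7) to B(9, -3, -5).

d = √[(x₂-x₁)² + (y₂-y₁)² + (z₂-z₁)²]
  = √[0² + (-11)² + (-12)²]
  = √[0 + 121 + 144]
  = √265
  ≈ 16.28

16.28


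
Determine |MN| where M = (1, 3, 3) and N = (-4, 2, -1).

d = √[(x₂-x₁)² + (y₂-y₁)² + (z₂-z₁)²]
  = √[(-5)² + (-1)² + (-4)²]
  = √[25 + 1 + 16]
  = √42
  ≈ 6.481

6.481


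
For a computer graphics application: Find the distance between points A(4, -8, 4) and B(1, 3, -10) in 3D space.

d = √[(x₂-x₁)² + (y₂-y₁)² + (z₂-z₁)²]
  = √[(-3)² + 11² + (-14)²]
  = √[9 + 121 + 196]
  = √326
  ≈ 18.06

18.06


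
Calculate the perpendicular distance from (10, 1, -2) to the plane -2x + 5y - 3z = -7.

distance = |a·x₀ + b·y₀ + c·z₀ - d| / √(a² + b² + c²)
  = |(-2)·10 + 5·1 + (-3)·(-2) - (-7)| / √((-2)² + 5² + (-3)²)
  = |-20 + 5 + 6 + 7| / √(4 + 25 + 9)
  = |-2| / √38
  = 2 / 6.164
  ≈ 0.3244

0.3244


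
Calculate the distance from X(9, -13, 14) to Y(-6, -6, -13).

d = √[(x₂-x₁)² + (y₂-y₁)² + (z₂-z₁)²]
  = √[(-15)² + 7² + (-27)²]
  = √[225 + 49 + 729]
  = √1003
  ≈ 31.67

31.67


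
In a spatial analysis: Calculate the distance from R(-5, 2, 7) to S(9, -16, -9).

d = √[(x₂-x₁)² + (y₂-y₁)² + (z₂-z₁)²]
  = √[14² + (-18)² + (-16)²]
  = √[196 + 324 + 256]
  = √776
  ≈ 27.86

27.86


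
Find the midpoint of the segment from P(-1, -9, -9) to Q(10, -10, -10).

M = ((x₁+x₂)/2, (y₁+y₂)/2, (z₁+z₂)/2)
  = ((-1 + 10)/2, (-9 - 10)/2, (-9 - 10)/2)
  = (9/2, -19/2, -19/2)
  = (4.5, -9.5, -9.5)

(4.5, -9.5, -9.5)


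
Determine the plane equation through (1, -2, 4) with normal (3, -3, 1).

The plane through P with normal n = (a, b, c) satisfies n·(r - P) = 0,
i.e. ax + by + cz = a·x₀ + b·y₀ + c·z₀.
d = 3·1 + (-3)·(-2) + 1·4
  = 3 + 6 + 4
  = 13
Equation: 3x - 3y + z = 13

3x - 3y + z = 13


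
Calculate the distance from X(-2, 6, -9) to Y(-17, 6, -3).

d = √[(x₂-x₁)² + (y₂-y₁)² + (z₂-z₁)²]
  = √[(-15)² + 0² + 6²]
  = √[225 + 0 + 36]
  = √261
  ≈ 16.16

16.16


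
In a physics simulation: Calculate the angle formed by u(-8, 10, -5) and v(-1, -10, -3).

u·v = (-8)·(-1) + 10·(-10) + (-5)·(-3) = 8 - 100 + 15 = -77
|u| = √((-8)² + 10² + (-5)²) = √189 ≈ 13.75
|v| = √((-1)² + (-10)² + (-3)²) = √110 ≈ 10.49
cos θ = (u·v)/(|u||v|) = -77/(13.75·10.49) ≈ -0.534
θ = arccos(-0.534) ≈ 122.3°

122.3°


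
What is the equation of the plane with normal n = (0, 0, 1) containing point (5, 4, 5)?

The plane through P with normal n = (a, b, c) satisfies n·(r - P) = 0,
i.e. ax + by + cz = a·x₀ + b·y₀ + c·z₀.
d = 0·5 + 0·4 + 1·5
  = 0 + 0 + 5
  = 5
Equation: z = 5

z = 5


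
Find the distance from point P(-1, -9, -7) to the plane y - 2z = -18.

distance = |a·x₀ + b·y₀ + c·z₀ - d| / √(a² + b² + c²)
  = |0·(-1) + 1·(-9) + (-2)·(-7) - (-18)| / √(0² + 1² + (-2)²)
  = |0 - 9 + 14 + 18| / √(0 + 1 + 4)
  = |23| / √5
  = 23 / 2.236
  ≈ 10.29

10.29


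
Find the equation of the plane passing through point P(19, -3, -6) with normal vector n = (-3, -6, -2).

The plane through P with normal n = (a, b, c) satisfies n·(r - P) = 0,
i.e. ax + by + cz = a·x₀ + b·y₀ + c·z₀.
d = (-3)·19 + (-6)·(-3) + (-2)·(-6)
  = -57 + 18 + 12
  = -27
Equation: -3x - 6y - 2z = -27

-3x - 6y - 2z = -27


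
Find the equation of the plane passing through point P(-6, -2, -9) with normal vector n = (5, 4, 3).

The plane through P with normal n = (a, b, c) satisfies n·(r - P) = 0,
i.e. ax + by + cz = a·x₀ + b·y₀ + c·z₀.
d = 5·(-6) + 4·(-2) + 3·(-9)
  = -30 - 8 - 27
  = -65
Equation: 5x + 4y + 3z = -65

5x + 4y + 3z = -65


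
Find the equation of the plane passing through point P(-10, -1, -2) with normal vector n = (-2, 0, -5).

The plane through P with normal n = (a, b, c) satisfies n·(r - P) = 0,
i.e. ax + by + cz = a·x₀ + b·y₀ + c·z₀.
d = (-2)·(-10) + 0·(-1) + (-5)·(-2)
  = 20 + 0 + 10
  = 30
Equation: -2x - 5z = 30

-2x - 5z = 30


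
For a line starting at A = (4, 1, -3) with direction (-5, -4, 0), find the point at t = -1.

P(t) = A + t·d
  = (4 + (-5)·(-1), 1 + (-4)·(-1), -3 + 0·(-1))
  = (4 + 5, 1 + 4, -3 + 0)
  = (9, 5, -3)

(9, 5, -3)


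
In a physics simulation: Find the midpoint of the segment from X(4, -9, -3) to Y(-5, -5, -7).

M = ((x₁+x₂)/2, (y₁+y₂)/2, (z₁+z₂)/2)
  = ((4 - 5)/2, (-9 - 5)/2, (-3 - 7)/2)
  = (-1/2, -14/2, -10/2)
  = (-0.5, -7, -5)

(-0.5, -7, -5)


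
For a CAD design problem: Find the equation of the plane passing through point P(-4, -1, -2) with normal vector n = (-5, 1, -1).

The plane through P with normal n = (a, b, c) satisfies n·(r - P) = 0,
i.e. ax + by + cz = a·x₀ + b·y₀ + c·z₀.
d = (-5)·(-4) + 1·(-1) + (-1)·(-2)
  = 20 - 1 + 2
  = 21
Equation: -5x + y - z = 21

-5x + y - z = 21


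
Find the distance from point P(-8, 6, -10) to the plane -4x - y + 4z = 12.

distance = |a·x₀ + b·y₀ + c·z₀ - d| / √(a² + b² + c²)
  = |(-4)·(-8) + (-1)·6 + 4·(-10) - 12| / √((-4)² + (-1)² + 4²)
  = |32 - 6 - 40 - 12| / √(16 + 1 + 16)
  = |-26| / √33
  = 26 / 5.745
  ≈ 4.526

4.526


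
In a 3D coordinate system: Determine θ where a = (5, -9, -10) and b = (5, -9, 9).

a·b = 5·5 + (-9)·(-9) + (-10)·9 = 25 + 81 - 90 = 16
|a| = √(5² + (-9)² + (-10)²) = √206 ≈ 14.35
|b| = √(5² + (-9)² + 9²) = √187 ≈ 13.67
cos θ = (a·b)/(|a||b|) = 16/(14.35·13.67) ≈ 0.08152
θ = arccos(0.08152) ≈ 85.32°

85.32°


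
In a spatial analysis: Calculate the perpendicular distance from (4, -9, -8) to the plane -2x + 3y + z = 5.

distance = |a·x₀ + b·y₀ + c·z₀ - d| / √(a² + b² + c²)
  = |(-2)·4 + 3·(-9) + 1·(-8) - 5| / √((-2)² + 3² + 1²)
  = |-8 - 27 - 8 - 5| / √(4 + 9 + 1)
  = |-48| / √14
  = 48 / 3.742
  ≈ 12.83

12.83


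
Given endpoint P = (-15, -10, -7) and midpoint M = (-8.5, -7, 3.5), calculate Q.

Q = 2M - P
  = (2·(-8.5) - (-15), 2·(-7) - (-10), 2·3.5 - (-7))
  = (-17 + 15, -14 + 10, 7 + 7)
  = (-2, -4, 14)

(-2, -4, 14)


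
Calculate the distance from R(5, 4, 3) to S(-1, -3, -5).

d = √[(x₂-x₁)² + (y₂-y₁)² + (z₂-z₁)²]
  = √[(-6)² + (-7)² + (-8)²]
  = √[36 + 49 + 64]
  = √149
  ≈ 12.21

12.21


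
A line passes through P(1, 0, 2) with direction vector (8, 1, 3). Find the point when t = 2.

P(t) = P + t·d
  = (1 + 8·2, 0 + 1·2, 2 + 3·2)
  = (1 + 16, 0 + 2, 2 + 6)
  = (17, 2, 8)

(17, 2, 8)


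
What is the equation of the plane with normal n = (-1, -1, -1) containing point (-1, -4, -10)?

The plane through P with normal n = (a, b, c) satisfies n·(r - P) = 0,
i.e. ax + by + cz = a·x₀ + b·y₀ + c·z₀.
d = (-1)·(-1) + (-1)·(-4) + (-1)·(-10)
  = 1 + 4 + 10
  = 15
Equation: -x - y - z = 15

-x - y - z = 15


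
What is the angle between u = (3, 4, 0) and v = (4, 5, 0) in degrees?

u·v = 3·4 + 4·5 + 0·0 = 12 + 20 + 0 = 32
|u| = √(3² + 4² + 0²) = √25 ≈ 5
|v| = √(4² + 5² + 0²) = √41 ≈ 6.403
cos θ = (u·v)/(|u||v|) = 32/(5·6.403) ≈ 0.9995
θ = arccos(0.9995) ≈ 1.79°

1.79°


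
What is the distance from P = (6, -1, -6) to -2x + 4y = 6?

distance = |a·x₀ + b·y₀ + c·z₀ - d| / √(a² + b² + c²)
  = |(-2)·6 + 4·(-1) + 0·(-6) - 6| / √((-2)² + 4² + 0²)
  = |-12 - 4 + 0 - 6| / √(4 + 16 + 0)
  = |-22| / √20
  = 22 / 4.472
  ≈ 4.919

4.919


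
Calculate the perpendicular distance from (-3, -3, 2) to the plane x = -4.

distance = |a·x₀ + b·y₀ + c·z₀ - d| / √(a² + b² + c²)
  = |1·(-3) + 0·(-3) + 0·2 - (-4)| / √(1² + 0² + 0²)
  = |-3 + 0 + 0 + 4| / √(1 + 0 + 0)
  = |1| / √1
  = 1 / 1
  ≈ 1

1


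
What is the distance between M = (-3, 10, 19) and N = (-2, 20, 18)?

d = √[(x₂-x₁)² + (y₂-y₁)² + (z₂-z₁)²]
  = √[1² + 10² + (-1)²]
  = √[1 + 100 + 1]
  = √102
  ≈ 10.1

10.1


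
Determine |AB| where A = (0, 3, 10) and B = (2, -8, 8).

d = √[(x₂-x₁)² + (y₂-y₁)² + (z₂-z₁)²]
  = √[2² + (-11)² + (-2)²]
  = √[4 + 121 + 4]
  = √129
  ≈ 11.36

11.36


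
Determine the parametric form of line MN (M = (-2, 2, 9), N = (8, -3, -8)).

Direction vector d = N - M = (8 + 2, -3 - 2, -8 - 9) = (10, -5, -17)
Parametric form r = M + t·d:
x = -2 + 10t, y = 2 - 5t, z = 9 - 17t

x = -2 + 10t, y = 2 - 5t, z = 9 - 17t


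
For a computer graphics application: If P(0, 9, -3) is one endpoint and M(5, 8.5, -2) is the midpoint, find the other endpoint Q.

Q = 2M - P
  = (2·5 - 0, 2·8.5 - 9, 2·(-2) - (-3))
  = (10 + 0, 17 - 9, -4 + 3)
  = (10, 8, -1)

(10, 8, -1)


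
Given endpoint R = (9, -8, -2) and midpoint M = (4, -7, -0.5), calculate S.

S = 2M - R
  = (2·4 - 9, 2·(-7) - (-8), 2·(-0.5) - (-2))
  = (8 - 9, -14 + 8, -1 + 2)
  = (-1, -6, 1)

(-1, -6, 1)


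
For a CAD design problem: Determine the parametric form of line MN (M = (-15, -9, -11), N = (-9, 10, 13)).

Direction vector d = N - M = (-9 + 15, 10 + 9, 13 + 11) = (6, 19, 24)
Parametric form r = M + t·d:
x = -15 + 6t, y = -9 + 19t, z = -11 + 24t

x = -15 + 6t, y = -9 + 19t, z = -11 + 24t


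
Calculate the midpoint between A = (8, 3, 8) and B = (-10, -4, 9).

M = ((x₁+x₂)/2, (y₁+y₂)/2, (z₁+z₂)/2)
  = ((8 - 10)/2, (3 - 4)/2, (8 + 9)/2)
  = (-2/2, -1/2, 17/2)
  = (-1, -0.5, 8.5)

(-1, -0.5, 8.5)


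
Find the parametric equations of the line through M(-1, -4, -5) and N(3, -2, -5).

Direction vector d = N - M = (3 + 1, -2 + 4, -5 + 5) = (4, 2, 0)
Parametric form r = M + t·d:
x = -1 + 4t, y = -4 + 2t, z = -5

x = -1 + 4t, y = -4 + 2t, z = -5


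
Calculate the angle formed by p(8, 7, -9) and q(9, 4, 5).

p·q = 8·9 + 7·4 + (-9)·5 = 72 + 28 - 45 = 55
|p| = √(8² + 7² + (-9)²) = √194 ≈ 13.93
|q| = √(9² + 4² + 5²) = √122 ≈ 11.05
cos θ = (p·q)/(|p||q|) = 55/(13.93·11.05) ≈ 0.3575
θ = arccos(0.3575) ≈ 69.05°

69.05°


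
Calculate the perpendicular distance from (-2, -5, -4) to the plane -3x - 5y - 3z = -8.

distance = |a·x₀ + b·y₀ + c·z₀ - d| / √(a² + b² + c²)
  = |(-3)·(-2) + (-5)·(-5) + (-3)·(-4) - (-8)| / √((-3)² + (-5)² + (-3)²)
  = |6 + 25 + 12 + 8| / √(9 + 25 + 9)
  = |51| / √43
  = 51 / 6.557
  ≈ 7.777

7.777


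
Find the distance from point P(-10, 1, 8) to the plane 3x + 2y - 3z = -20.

distance = |a·x₀ + b·y₀ + c·z₀ - d| / √(a² + b² + c²)
  = |3·(-10) + 2·1 + (-3)·8 - (-20)| / √(3² + 2² + (-3)²)
  = |-30 + 2 - 24 + 20| / √(9 + 4 + 9)
  = |-32| / √22
  = 32 / 4.69
  ≈ 6.822

6.822


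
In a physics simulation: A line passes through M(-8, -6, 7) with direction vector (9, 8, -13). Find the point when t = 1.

P(t) = M + t·d
  = (-8 + 9·1, -6 + 8·1, 7 + (-13)·1)
  = (-8 + 9, -6 + 8, 7 - 13)
  = (1, 2, -6)

(1, 2, -6)


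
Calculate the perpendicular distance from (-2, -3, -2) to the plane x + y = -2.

distance = |a·x₀ + b·y₀ + c·z₀ - d| / √(a² + b² + c²)
  = |1·(-2) + 1·(-3) + 0·(-2) - (-2)| / √(1² + 1² + 0²)
  = |-2 - 3 + 0 + 2| / √(1 + 1 + 0)
  = |-3| / √2
  = 3 / 1.414
  ≈ 2.121

2.121


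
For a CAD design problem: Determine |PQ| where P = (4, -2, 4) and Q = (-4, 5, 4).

d = √[(x₂-x₁)² + (y₂-y₁)² + (z₂-z₁)²]
  = √[(-8)² + 7² + 0²]
  = √[64 + 49 + 0]
  = √113
  ≈ 10.63

10.63


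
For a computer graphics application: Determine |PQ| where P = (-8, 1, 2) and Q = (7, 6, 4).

d = √[(x₂-x₁)² + (y₂-y₁)² + (z₂-z₁)²]
  = √[15² + 5² + 2²]
  = √[225 + 25 + 4]
  = √254
  ≈ 15.94

15.94


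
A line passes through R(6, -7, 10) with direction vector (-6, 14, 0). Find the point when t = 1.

P(t) = R + t·d
  = (6 + (-6)·1, -7 + 14·1, 10 + 0·1)
  = (6 - 6, -7 + 14, 10 + 0)
  = (0, 7, 10)

(0, 7, 10)


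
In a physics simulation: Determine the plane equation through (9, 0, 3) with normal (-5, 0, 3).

The plane through P with normal n = (a, b, c) satisfies n·(r - P) = 0,
i.e. ax + by + cz = a·x₀ + b·y₀ + c·z₀.
d = (-5)·9 + 0·0 + 3·3
  = -45 + 0 + 9
  = -36
Equation: -5x + 3z = -36

-5x + 3z = -36


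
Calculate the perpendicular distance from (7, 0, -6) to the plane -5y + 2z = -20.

distance = |a·x₀ + b·y₀ + c·z₀ - d| / √(a² + b² + c²)
  = |0·7 + (-5)·0 + 2·(-6) - (-20)| / √(0² + (-5)² + 2²)
  = |0 + 0 - 12 + 20| / √(0 + 25 + 4)
  = |8| / √29
  = 8 / 5.385
  ≈ 1.486

1.486


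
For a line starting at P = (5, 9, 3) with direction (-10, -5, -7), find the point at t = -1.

P(t) = P + t·d
  = (5 + (-10)·(-1), 9 + (-5)·(-1), 3 + (-7)·(-1))
  = (5 + 10, 9 + 5, 3 + 7)
  = (15, 14, 10)

(15, 14, 10)


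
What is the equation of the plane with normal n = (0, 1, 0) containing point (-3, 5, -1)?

The plane through P with normal n = (a, b, c) satisfies n·(r - P) = 0,
i.e. ax + by + cz = a·x₀ + b·y₀ + c·z₀.
d = 0·(-3) + 1·5 + 0·(-1)
  = 0 + 5 + 0
  = 5
Equation: y = 5

y = 5


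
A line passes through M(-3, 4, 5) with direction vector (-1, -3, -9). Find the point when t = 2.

P(t) = M + t·d
  = (-3 + (-1)·2, 4 + (-3)·2, 5 + (-9)·2)
  = (-3 - 2, 4 - 6, 5 - 18)
  = (-5, -2, -13)

(-5, -2, -13)


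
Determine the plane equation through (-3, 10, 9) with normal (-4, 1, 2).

The plane through P with normal n = (a, b, c) satisfies n·(r - P) = 0,
i.e. ax + by + cz = a·x₀ + b·y₀ + c·z₀.
d = (-4)·(-3) + 1·10 + 2·9
  = 12 + 10 + 18
  = 40
Equation: -4x + y + 2z = 40

-4x + y + 2z = 40


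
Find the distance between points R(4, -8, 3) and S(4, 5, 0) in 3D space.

d = √[(x₂-x₁)² + (y₂-y₁)² + (z₂-z₁)²]
  = √[0² + 13² + (-3)²]
  = √[0 + 169 + 9]
  = √178
  ≈ 13.34

13.34


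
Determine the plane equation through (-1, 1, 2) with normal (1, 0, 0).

The plane through P with normal n = (a, b, c) satisfies n·(r - P) = 0,
i.e. ax + by + cz = a·x₀ + b·y₀ + c·z₀.
d = 1·(-1) + 0·1 + 0·2
  = -1 + 0 + 0
  = -1
Equation: x = -1

x = -1


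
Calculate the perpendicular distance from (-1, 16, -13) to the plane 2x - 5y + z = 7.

distance = |a·x₀ + b·y₀ + c·z₀ - d| / √(a² + b² + c²)
  = |2·(-1) + (-5)·16 + 1·(-13) - 7| / √(2² + (-5)² + 1²)
  = |-2 - 80 - 13 - 7| / √(4 + 25 + 1)
  = |-102| / √30
  = 102 / 5.477
  ≈ 18.62

18.62


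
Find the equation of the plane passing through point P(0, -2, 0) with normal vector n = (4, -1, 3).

The plane through P with normal n = (a, b, c) satisfies n·(r - P) = 0,
i.e. ax + by + cz = a·x₀ + b·y₀ + c·z₀.
d = 4·0 + (-1)·(-2) + 3·0
  = 0 + 2 + 0
  = 2
Equation: 4x - y + 3z = 2

4x - y + 3z = 2


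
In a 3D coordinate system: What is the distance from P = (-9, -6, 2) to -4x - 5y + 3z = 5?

distance = |a·x₀ + b·y₀ + c·z₀ - d| / √(a² + b² + c²)
  = |(-4)·(-9) + (-5)·(-6) + 3·2 - 5| / √((-4)² + (-5)² + 3²)
  = |36 + 30 + 6 - 5| / √(16 + 25 + 9)
  = |67| / √50
  = 67 / 7.071
  ≈ 9.475

9.475


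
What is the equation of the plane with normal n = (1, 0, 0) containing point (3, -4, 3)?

The plane through P with normal n = (a, b, c) satisfies n·(r - P) = 0,
i.e. ax + by + cz = a·x₀ + b·y₀ + c·z₀.
d = 1·3 + 0·(-4) + 0·3
  = 3 + 0 + 0
  = 3
Equation: x = 3

x = 3


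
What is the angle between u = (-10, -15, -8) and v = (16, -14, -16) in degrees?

u·v = (-10)·16 + (-15)·(-14) + (-8)·(-16) = -160 + 210 + 128 = 178
|u| = √((-10)² + (-15)² + (-8)²) = √389 ≈ 19.72
|v| = √(16² + (-14)² + (-16)²) = √708 ≈ 26.61
cos θ = (u·v)/(|u||v|) = 178/(19.72·26.61) ≈ 0.3392
θ = arccos(0.3392) ≈ 70.17°

70.17°


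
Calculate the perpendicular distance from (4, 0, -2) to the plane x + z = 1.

distance = |a·x₀ + b·y₀ + c·z₀ - d| / √(a² + b² + c²)
  = |1·4 + 0·0 + 1·(-2) - 1| / √(1² + 0² + 1²)
  = |4 + 0 - 2 - 1| / √(1 + 0 + 1)
  = |1| / √2
  = 1 / 1.414
  ≈ 0.7071

0.7071


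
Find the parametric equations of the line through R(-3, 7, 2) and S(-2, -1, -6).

Direction vector d = S - R = (-2 + 3, -1 - 7, -6 - 2) = (1, -8, -8)
Parametric form r = R + t·d:
x = -3 + t, y = 7 - 8t, z = 2 - 8t

x = -3 + t, y = 7 - 8t, z = 2 - 8t


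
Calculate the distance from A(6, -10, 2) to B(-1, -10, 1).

d = √[(x₂-x₁)² + (y₂-y₁)² + (z₂-z₁)²]
  = √[(-7)² + 0² + (-1)²]
  = √[49 + 0 + 1]
  = √50
  ≈ 7.071

7.071


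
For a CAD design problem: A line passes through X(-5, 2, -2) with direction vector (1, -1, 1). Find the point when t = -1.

P(t) = X + t·d
  = (-5 + 1·(-1), 2 + (-1)·(-1), -2 + 1·(-1))
  = (-5 - 1, 2 + 1, -2 - 1)
  = (-6, 3, -3)

(-6, 3, -3)


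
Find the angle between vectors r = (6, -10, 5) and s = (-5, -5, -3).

r·s = 6·(-5) + (-10)·(-5) + 5·(-3) = -30 + 50 - 15 = 5
|r| = √(6² + (-10)² + 5²) = √161 ≈ 12.69
|s| = √((-5)² + (-5)² + (-3)²) = √59 ≈ 7.681
cos θ = (r·s)/(|r||s|) = 5/(12.69·7.681) ≈ 0.0513
θ = arccos(0.0513) ≈ 87.06°

87.06°


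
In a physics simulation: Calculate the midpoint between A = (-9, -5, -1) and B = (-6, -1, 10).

M = ((x₁+x₂)/2, (y₁+y₂)/2, (z₁+z₂)/2)
  = ((-9 - 6)/2, (-5 - 1)/2, (-1 + 10)/2)
  = (-15/2, -6/2, 9/2)
  = (-7.5, -3, 4.5)

(-7.5, -3, 4.5)


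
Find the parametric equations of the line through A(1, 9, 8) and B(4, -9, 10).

Direction vector d = B - A = (4 - 1, -9 - 9, 10 - 8) = (3, -18, 2)
Parametric form r = A + t·d:
x = 1 + 3t, y = 9 - 18t, z = 8 + 2t

x = 1 + 3t, y = 9 - 18t, z = 8 + 2t


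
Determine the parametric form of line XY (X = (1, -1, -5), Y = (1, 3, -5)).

Direction vector d = Y - X = (1 - 1, 3 + 1, -5 + 5) = (0, 4, 0)
Parametric form r = X + t·d:
x = 1, y = -1 + 4t, z = -5

x = 1, y = -1 + 4t, z = -5


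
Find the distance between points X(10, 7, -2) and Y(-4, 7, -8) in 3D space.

d = √[(x₂-x₁)² + (y₂-y₁)² + (z₂-z₁)²]
  = √[(-14)² + 0² + (-6)²]
  = √[196 + 0 + 36]
  = √232
  ≈ 15.23

15.23


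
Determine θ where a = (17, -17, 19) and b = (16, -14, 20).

a·b = 17·16 + (-17)·(-14) + 19·20 = 272 + 238 + 380 = 890
|a| = √(17² + (-17)² + 19²) = √939 ≈ 30.64
|b| = √(16² + (-14)² + 20²) = √852 ≈ 29.19
cos θ = (a·b)/(|a||b|) = 890/(30.64·29.19) ≈ 0.995
θ = arccos(0.995) ≈ 5.713°

5.713°


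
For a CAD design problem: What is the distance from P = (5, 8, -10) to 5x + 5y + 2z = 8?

distance = |a·x₀ + b·y₀ + c·z₀ - d| / √(a² + b² + c²)
  = |5·5 + 5·8 + 2·(-10) - 8| / √(5² + 5² + 2²)
  = |25 + 40 - 20 - 8| / √(25 + 25 + 4)
  = |37| / √54
  = 37 / 7.348
  ≈ 5.035

5.035


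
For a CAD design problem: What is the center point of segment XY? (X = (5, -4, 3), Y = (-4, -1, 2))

M = ((x₁+x₂)/2, (y₁+y₂)/2, (z₁+z₂)/2)
  = ((5 - 4)/2, (-4 - 1)/2, (3 + 2)/2)
  = (1/2, -5/2, 5/2)
  = (0.5, -2.5, 2.5)

(0.5, -2.5, 2.5)


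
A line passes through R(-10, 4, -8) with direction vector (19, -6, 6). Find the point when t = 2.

P(t) = R + t·d
  = (-10 + 19·2, 4 + (-6)·2, -8 + 6·2)
  = (-10 + 38, 4 - 12, -8 + 12)
  = (28, -8, 4)

(28, -8, 4)


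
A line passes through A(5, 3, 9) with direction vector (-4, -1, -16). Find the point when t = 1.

P(t) = A + t·d
  = (5 + (-4)·1, 3 + (-1)·1, 9 + (-16)·1)
  = (5 - 4, 3 - 1, 9 - 16)
  = (1, 2, -7)

(1, 2, -7)


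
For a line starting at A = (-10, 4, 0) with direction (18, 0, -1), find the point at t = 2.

P(t) = A + t·d
  = (-10 + 18·2, 4 + 0·2, 0 + (-1)·2)
  = (-10 + 36, 4 + 0, 0 - 2)
  = (26, 4, -2)

(26, 4, -2)


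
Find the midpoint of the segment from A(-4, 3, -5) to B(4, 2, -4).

M = ((x₁+x₂)/2, (y₁+y₂)/2, (z₁+z₂)/2)
  = ((-4 + 4)/2, (3 + 2)/2, (-5 - 4)/2)
  = (0/2, 5/2, -9/2)
  = (0, 2.5, -4.5)

(0, 2.5, -4.5)


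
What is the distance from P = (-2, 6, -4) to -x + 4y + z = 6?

distance = |a·x₀ + b·y₀ + c·z₀ - d| / √(a² + b² + c²)
  = |(-1)·(-2) + 4·6 + 1·(-4) - 6| / √((-1)² + 4² + 1²)
  = |2 + 24 - 4 - 6| / √(1 + 16 + 1)
  = |16| / √18
  = 16 / 4.243
  ≈ 3.771

3.771


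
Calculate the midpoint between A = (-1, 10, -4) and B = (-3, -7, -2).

M = ((x₁+x₂)/2, (y₁+y₂)/2, (z₁+z₂)/2)
  = ((-1 - 3)/2, (10 - 7)/2, (-4 - 2)/2)
  = (-4/2, 3/2, -6/2)
  = (-2, 1.5, -3)

(-2, 1.5, -3)


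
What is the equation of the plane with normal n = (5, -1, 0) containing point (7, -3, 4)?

The plane through P with normal n = (a, b, c) satisfies n·(r - P) = 0,
i.e. ax + by + cz = a·x₀ + b·y₀ + c·z₀.
d = 5·7 + (-1)·(-3) + 0·4
  = 35 + 3 + 0
  = 38
Equation: 5x - y = 38

5x - y = 38


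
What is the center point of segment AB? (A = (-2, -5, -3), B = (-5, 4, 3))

M = ((x₁+x₂)/2, (y₁+y₂)/2, (z₁+z₂)/2)
  = ((-2 - 5)/2, (-5 + 4)/2, (-3 + 3)/2)
  = (-7/2, -1/2, 0/2)
  = (-3.5, -0.5, 0)

(-3.5, -0.5, 0)


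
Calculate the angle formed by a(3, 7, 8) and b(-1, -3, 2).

a·b = 3·(-1) + 7·(-3) + 8·2 = -3 - 21 + 16 = -8
|a| = √(3² + 7² + 8²) = √122 ≈ 11.05
|b| = √((-1)² + (-3)² + 2²) = √14 ≈ 3.742
cos θ = (a·b)/(|a||b|) = -8/(11.05·3.742) ≈ -0.1936
θ = arccos(-0.1936) ≈ 101.2°

101.2°


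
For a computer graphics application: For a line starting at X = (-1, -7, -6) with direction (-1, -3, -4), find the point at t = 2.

P(t) = X + t·d
  = (-1 + (-1)·2, -7 + (-3)·2, -6 + (-4)·2)
  = (-1 - 2, -7 - 6, -6 - 8)
  = (-3, -13, -14)

(-3, -13, -14)


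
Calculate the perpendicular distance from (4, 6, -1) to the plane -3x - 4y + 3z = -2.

distance = |a·x₀ + b·y₀ + c·z₀ - d| / √(a² + b² + c²)
  = |(-3)·4 + (-4)·6 + 3·(-1) - (-2)| / √((-3)² + (-4)² + 3²)
  = |-12 - 24 - 3 + 2| / √(9 + 16 + 9)
  = |-37| / √34
  = 37 / 5.831
  ≈ 6.345

6.345


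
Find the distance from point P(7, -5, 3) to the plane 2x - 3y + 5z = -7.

distance = |a·x₀ + b·y₀ + c·z₀ - d| / √(a² + b² + c²)
  = |2·7 + (-3)·(-5) + 5·3 - (-7)| / √(2² + (-3)² + 5²)
  = |14 + 15 + 15 + 7| / √(4 + 9 + 25)
  = |51| / √38
  = 51 / 6.164
  ≈ 8.273

8.273


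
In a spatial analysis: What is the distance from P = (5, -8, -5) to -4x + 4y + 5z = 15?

distance = |a·x₀ + b·y₀ + c·z₀ - d| / √(a² + b² + c²)
  = |(-4)·5 + 4·(-8) + 5·(-5) - 15| / √((-4)² + 4² + 5²)
  = |-20 - 32 - 25 - 15| / √(16 + 16 + 25)
  = |-92| / √57
  = 92 / 7.55
  ≈ 12.19

12.19


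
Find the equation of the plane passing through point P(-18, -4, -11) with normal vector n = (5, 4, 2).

The plane through P with normal n = (a, b, c) satisfies n·(r - P) = 0,
i.e. ax + by + cz = a·x₀ + b·y₀ + c·z₀.
d = 5·(-18) + 4·(-4) + 2·(-11)
  = -90 - 16 - 22
  = -128
Equation: 5x + 4y + 2z = -128

5x + 4y + 2z = -128
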